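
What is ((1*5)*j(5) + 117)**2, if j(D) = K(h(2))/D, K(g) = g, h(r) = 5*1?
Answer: 14884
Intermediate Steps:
h(r) = 5
j(D) = 5/D
((1*5)*j(5) + 117)**2 = ((1*5)*(5/5) + 117)**2 = (5*(5*(1/5)) + 117)**2 = (5*1 + 117)**2 = (5 + 117)**2 = 122**2 = 14884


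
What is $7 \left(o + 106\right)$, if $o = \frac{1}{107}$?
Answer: $\frac{79401}{107} \approx 742.07$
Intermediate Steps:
$o = \frac{1}{107} \approx 0.0093458$
$7 \left(o + 106\right) = 7 \left(\frac{1}{107} + 106\right) = 7 \cdot \frac{11343}{107} = \frac{79401}{107}$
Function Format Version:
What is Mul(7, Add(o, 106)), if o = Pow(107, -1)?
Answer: Rational(79401, 107) ≈ 742.07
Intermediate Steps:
o = Rational(1, 107) ≈ 0.0093458
Mul(7, Add(o, 106)) = Mul(7, Add(Rational(1, 107), 106)) = Mul(7, Rational(11343, 107)) = Rational(79401, 107)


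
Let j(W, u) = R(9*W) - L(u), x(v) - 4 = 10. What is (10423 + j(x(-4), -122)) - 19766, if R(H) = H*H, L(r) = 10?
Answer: 6523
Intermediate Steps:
R(H) = H²
x(v) = 14 (x(v) = 4 + 10 = 14)
j(W, u) = -10 + 81*W² (j(W, u) = (9*W)² - 1*10 = 81*W² - 10 = -10 + 81*W²)
(10423 + j(x(-4), -122)) - 19766 = (10423 + (-10 + 81*14²)) - 19766 = (10423 + (-10 + 81*196)) - 19766 = (10423 + (-10 + 15876)) - 19766 = (10423 + 15866) - 19766 = 26289 - 19766 = 6523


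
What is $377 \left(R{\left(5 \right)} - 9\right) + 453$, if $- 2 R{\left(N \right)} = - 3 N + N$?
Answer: $-1055$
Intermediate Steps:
$R{\left(N \right)} = N$ ($R{\left(N \right)} = - \frac{- 3 N + N}{2} = - \frac{\left(-2\right) N}{2} = N$)
$377 \left(R{\left(5 \right)} - 9\right) + 453 = 377 \left(5 - 9\right) + 453 = 377 \left(-4\right) + 453 = -1508 + 453 = -1055$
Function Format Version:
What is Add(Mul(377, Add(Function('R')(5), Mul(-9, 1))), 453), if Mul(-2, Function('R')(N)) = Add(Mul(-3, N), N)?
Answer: -1055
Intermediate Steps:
Function('R')(N) = N (Function('R')(N) = Mul(Rational(-1, 2), Add(Mul(-3, N), N)) = Mul(Rational(-1, 2), Mul(-2, N)) = N)
Add(Mul(377, Add(Function('R')(5), Mul(-9, 1))), 453) = Add(Mul(377, Add(5, Mul(-9, 1))), 453) = Add(Mul(377, Add(5, -9)), 453) = Add(Mul(377, -4), 453) = Add(-1508, 453) = -1055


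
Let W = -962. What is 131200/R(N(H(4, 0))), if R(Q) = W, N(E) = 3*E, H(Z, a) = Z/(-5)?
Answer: -65600/481 ≈ -136.38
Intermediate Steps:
H(Z, a) = -Z/5 (H(Z, a) = Z*(-⅕) = -Z/5)
R(Q) = -962
131200/R(N(H(4, 0))) = 131200/(-962) = 131200*(-1/962) = -65600/481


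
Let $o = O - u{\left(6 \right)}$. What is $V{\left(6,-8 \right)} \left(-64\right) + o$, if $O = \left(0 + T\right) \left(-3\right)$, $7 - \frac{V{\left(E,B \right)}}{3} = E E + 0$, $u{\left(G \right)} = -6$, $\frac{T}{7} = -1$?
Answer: $5595$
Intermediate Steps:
$T = -7$ ($T = 7 \left(-1\right) = -7$)
$V{\left(E,B \right)} = 21 - 3 E^{2}$ ($V{\left(E,B \right)} = 21 - 3 \left(E E + 0\right) = 21 - 3 \left(E^{2} + 0\right) = 21 - 3 E^{2}$)
$O = 21$ ($O = \left(0 - 7\right) \left(-3\right) = \left(-7\right) \left(-3\right) = 21$)
$o = 27$ ($o = 21 - -6 = 21 + 6 = 27$)
$V{\left(6,-8 \right)} \left(-64\right) + o = \left(21 - 3 \cdot 6^{2}\right) \left(-64\right) + 27 = \left(21 - 108\right) \left(-64\right) + 27 = \left(-87\right) \left(-64\right) + 27 = 5568 + 27 = 5595$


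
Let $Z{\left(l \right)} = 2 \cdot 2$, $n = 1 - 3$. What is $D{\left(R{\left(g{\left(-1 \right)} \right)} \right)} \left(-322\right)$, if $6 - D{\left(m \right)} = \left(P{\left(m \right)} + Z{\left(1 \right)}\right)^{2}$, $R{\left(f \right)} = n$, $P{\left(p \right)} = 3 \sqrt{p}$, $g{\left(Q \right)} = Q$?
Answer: $-2576 + 7728 i \sqrt{2} \approx -2576.0 + 10929.0 i$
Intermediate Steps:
$n = -2$ ($n = 1 - 3 = -2$)
$Z{\left(l \right)} = 4$
$R{\left(f \right)} = -2$
$D{\left(m \right)} = 6 - \left(4 + 3 \sqrt{m}\right)^{2}$ ($D{\left(m \right)} = 6 - \left(3 \sqrt{m} + 4\right)^{2} = 6 - \left(4 + 3 \sqrt{m}\right)^{2}$)
$D{\left(R{\left(g{\left(-1 \right)} \right)} \right)} \left(-322\right) = \left(6 - \left(4 + 3 \sqrt{-2}\right)^{2}\right) \left(-322\right) = \left(6 - \left(4 + 3 i \sqrt{2}\right)^{2}\right) \left(-322\right) = -1932 + 322 \left(4 + 3 i \sqrt{2}\right)^{2}$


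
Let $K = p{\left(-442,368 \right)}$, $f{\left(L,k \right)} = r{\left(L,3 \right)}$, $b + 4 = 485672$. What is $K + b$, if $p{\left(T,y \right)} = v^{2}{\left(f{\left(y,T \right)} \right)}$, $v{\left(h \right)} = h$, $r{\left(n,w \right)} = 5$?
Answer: $485693$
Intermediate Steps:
$b = 485668$ ($b = -4 + 485672 = 485668$)
$f{\left(L,k \right)} = 5$
$p{\left(T,y \right)} = 25$ ($p{\left(T,y \right)} = 5^{2} = 25$)
$K = 25$
$K + b = 25 + 485668 = 485693$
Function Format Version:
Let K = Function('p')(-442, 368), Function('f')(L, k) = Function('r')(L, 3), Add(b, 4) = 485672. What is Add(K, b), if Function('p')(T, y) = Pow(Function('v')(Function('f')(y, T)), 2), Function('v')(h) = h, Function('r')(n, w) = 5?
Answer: 485693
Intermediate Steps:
b = 485668 (b = Add(-4, 485672) = 485668)
Function('f')(L, k) = 5
Function('p')(T, y) = 25 (Function('p')(T, y) = Pow(5, 2) = 25)
K = 25
Add(K, b) = Add(25, 485668) = 485693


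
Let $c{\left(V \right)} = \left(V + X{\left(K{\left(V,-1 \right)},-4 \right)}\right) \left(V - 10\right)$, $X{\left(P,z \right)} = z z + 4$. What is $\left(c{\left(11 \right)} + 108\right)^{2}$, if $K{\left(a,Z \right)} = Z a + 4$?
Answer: $19321$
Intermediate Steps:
$K{\left(a,Z \right)} = 4 + Z a$
$X{\left(P,z \right)} = 4 + z^{2}$ ($X{\left(P,z \right)} = z^{2} + 4 = 4 + z^{2}$)
$c{\left(V \right)} = \left(-10 + V\right) \left(20 + V\right)$ ($c{\left(V \right)} = \left(V + \left(4 + \left(-4\right)^{2}\right)\right) \left(V - 10\right) = \left(V + \left(4 + 16\right)\right) \left(-10 + V\right) = \left(V + 20\right) \left(-10 + V\right) = \left(20 + V\right) \left(-10 + V\right) = \left(-10 + V\right) \left(20 + V\right)$)
$\left(c{\left(11 \right)} + 108\right)^{2} = \left(\left(-200 + 11^{2} + 10 \cdot 11\right) + 108\right)^{2} = \left(\left(-200 + 121 + 110\right) + 108\right)^{2} = \left(31 + 108\right)^{2} = 139^{2} = 19321$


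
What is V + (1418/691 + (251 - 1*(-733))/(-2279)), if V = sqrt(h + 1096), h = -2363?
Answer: 2551678/1574789 + I*sqrt(1267) ≈ 1.6203 + 35.595*I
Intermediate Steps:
V = I*sqrt(1267) (V = sqrt(-2363 + 1096) = sqrt(-1267) = I*sqrt(1267) ≈ 35.595*I)
V + (1418/691 + (251 - 1*(-733))/(-2279)) = I*sqrt(1267) + (1418/691 + (251 - 1*(-733))/(-2279)) = I*sqrt(1267) + (1418*(1/691) + (251 + 733)*(-1/2279)) = I*sqrt(1267) + (1418/691 + 984*(-1/2279)) = I*sqrt(1267) + (1418/691 - 984/2279) = I*sqrt(1267) + 2551678/1574789 = 2551678/1574789 + I*sqrt(1267)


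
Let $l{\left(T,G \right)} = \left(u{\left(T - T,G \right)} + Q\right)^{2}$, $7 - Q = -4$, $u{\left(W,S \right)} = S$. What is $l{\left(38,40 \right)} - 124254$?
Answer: $-121653$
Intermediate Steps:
$Q = 11$ ($Q = 7 - -4 = 7 + 4 = 11$)
$l{\left(T,G \right)} = \left(11 + G\right)^{2}$ ($l{\left(T,G \right)} = \left(G + 11\right)^{2} = \left(11 + G\right)^{2}$)
$l{\left(38,40 \right)} - 124254 = \left(11 + 40\right)^{2} - 124254 = 51^{2} - 124254 = 2601 - 124254 = -121653$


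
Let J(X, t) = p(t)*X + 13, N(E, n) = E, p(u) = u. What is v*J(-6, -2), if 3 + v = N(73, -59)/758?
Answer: -55025/758 ≈ -72.592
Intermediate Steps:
J(X, t) = 13 + X*t (J(X, t) = t*X + 13 = X*t + 13 = 13 + X*t)
v = -2201/758 (v = -3 + 73/758 = -2201/758 ≈ -2.9037)
v*J(-6, -2) = -2201*(13 - 6*(-2))/758 = -2201*(13 + 12)/758 = -2201/758*25 = -55025/758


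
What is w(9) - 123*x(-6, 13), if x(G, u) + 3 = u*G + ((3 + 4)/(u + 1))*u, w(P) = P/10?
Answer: 45822/5 ≈ 9164.4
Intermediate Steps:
w(P) = P/10 (w(P) = P*(1/10) = P/10)
x(G, u) = -3 + G*u + 7*u/(1 + u) (x(G, u) = -3 + (u*G + ((3 + 4)/(u + 1))*u) = -3 + (G*u + (7/(1 + u))*u) = -3 + (G*u + 7*u/(1 + u)) = -3 + G*u + 7*u/(1 + u))
w(9) - 123*x(-6, 13) = (1/10)*9 - 123*(-3 + 4*13 - 6*13 - 6*13**2)/(1 + 13) = 9/10 - 123*(-3 + 52 - 78 - 6*169)/14 = 9/10 - 123*(-3 + 52 - 78 - 1014)/14 = 9/10 - 123*(-1043)/14 = 9/10 - 123*(-149/2) = 9/10 + 18327/2 = 45822/5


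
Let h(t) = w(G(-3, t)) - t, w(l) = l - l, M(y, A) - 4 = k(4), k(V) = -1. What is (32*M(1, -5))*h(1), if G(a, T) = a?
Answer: -96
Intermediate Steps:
M(y, A) = 3 (M(y, A) = 4 - 1 = 3)
w(l) = 0
h(t) = -t (h(t) = 0 - t = -t)
(32*M(1, -5))*h(1) = (32*3)*(-1*1) = 96*(-1) = -96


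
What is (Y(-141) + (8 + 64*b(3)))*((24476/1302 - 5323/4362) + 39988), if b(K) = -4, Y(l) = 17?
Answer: -416541843443/45074 ≈ -9.2413e+6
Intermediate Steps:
(Y(-141) + (8 + 64*b(3)))*((24476/1302 - 5323/4362) + 39988) = (17 + (8 + 64*(-4)))*((24476/1302 - 5323/4362) + 39988) = (17 + (8 - 256))*((24476*(1/1302) - 5323*1/4362) + 39988) = (17 - 248)*((12238/651 - 5323/4362) + 39988) = -231*(16638961/946554 + 39988) = -231*37867440313/946554 = -416541843443/45074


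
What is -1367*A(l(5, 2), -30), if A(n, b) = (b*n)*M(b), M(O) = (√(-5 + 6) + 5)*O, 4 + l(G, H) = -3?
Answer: 51672600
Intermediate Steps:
l(G, H) = -7 (l(G, H) = -4 - 3 = -7)
M(O) = 6*O (M(O) = (√1 + 5)*O = (1 + 5)*O = 6*O)
A(n, b) = 6*n*b² (A(n, b) = (b*n)*(6*b) = 6*n*b²)
-1367*A(l(5, 2), -30) = -8202*(-7)*(-30)² = -8202*(-7)*900 = -1367*(-37800) = 51672600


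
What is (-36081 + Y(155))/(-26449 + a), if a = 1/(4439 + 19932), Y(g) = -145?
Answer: 441431923/322294289 ≈ 1.3697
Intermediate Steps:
a = 1/24371 ≈ 4.1032e-5
(-36081 + Y(155))/(-26449 + a) = (-36081 - 145)/(-26449 + 1/24371) = -36226/(-644588578/24371) = -36226*(-24371/644588578) = 441431923/322294289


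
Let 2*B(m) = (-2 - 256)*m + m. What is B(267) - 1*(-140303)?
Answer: 211987/2 ≈ 1.0599e+5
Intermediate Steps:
B(m) = -257*m/2 (B(m) = ((-2 - 256)*m + m)/2 = (-258*m + m)/2 = (-257*m)/2 = -257*m/2)
B(267) - 1*(-140303) = -257/2*267 - 1*(-140303) = -68619/2 + 140303 = 211987/2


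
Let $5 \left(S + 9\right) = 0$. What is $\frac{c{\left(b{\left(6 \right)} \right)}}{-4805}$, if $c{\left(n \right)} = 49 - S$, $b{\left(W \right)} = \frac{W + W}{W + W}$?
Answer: $- \frac{58}{4805} \approx -0.012071$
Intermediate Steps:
$S = -9$ ($S = -9 + \frac{1}{5} \cdot 0 = -9 + 0 = -9$)
$b{\left(W \right)} = 1$ ($b{\left(W \right)} = \frac{2 W}{2 W} = 2 W \frac{1}{2 W} = 1$)
$c{\left(n \right)} = 58$ ($c{\left(n \right)} = 49 - -9 = 49 + 9 = 58$)
$\frac{c{\left(b{\left(6 \right)} \right)}}{-4805} = \frac{58}{-4805} = 58 \left(- \frac{1}{4805}\right) = - \frac{58}{4805}$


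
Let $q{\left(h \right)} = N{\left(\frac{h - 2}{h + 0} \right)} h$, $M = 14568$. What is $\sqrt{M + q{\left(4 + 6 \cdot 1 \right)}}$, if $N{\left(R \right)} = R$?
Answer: $4 \sqrt{911} \approx 120.73$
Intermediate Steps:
$q{\left(h \right)} = -2 + h$ ($q{\left(h \right)} = \frac{h - 2}{h + 0} h = \frac{-2 + h}{h} h = -2 + h$)
$\sqrt{M + q{\left(4 + 6 \cdot 1 \right)}} = \sqrt{14568 + \left(-2 + \left(4 + 6 \cdot 1\right)\right)} = \sqrt{14568 + \left(-2 + \left(4 + 6\right)\right)} = \sqrt{14568 + \left(-2 + 10\right)} = \sqrt{14568 + 8} = \sqrt{14576} = 4 \sqrt{911}$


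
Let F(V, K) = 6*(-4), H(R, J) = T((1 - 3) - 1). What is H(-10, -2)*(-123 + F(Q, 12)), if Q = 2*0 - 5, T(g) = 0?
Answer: 0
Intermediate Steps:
H(R, J) = 0
Q = -5 (Q = 0 - 5 = -5)
F(V, K) = -24
H(-10, -2)*(-123 + F(Q, 12)) = 0*(-123 - 24) = 0*(-147) = 0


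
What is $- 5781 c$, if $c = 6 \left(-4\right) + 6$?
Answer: $104058$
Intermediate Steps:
$c = -18$ ($c = -24 + 6 = -18$)
$- 5781 c = \left(-5781\right) \left(-18\right) = 104058$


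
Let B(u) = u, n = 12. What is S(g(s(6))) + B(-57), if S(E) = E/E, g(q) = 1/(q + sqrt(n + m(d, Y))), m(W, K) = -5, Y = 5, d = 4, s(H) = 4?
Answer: -56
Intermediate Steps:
g(q) = 1/(q + sqrt(7)) (g(q) = 1/(q + sqrt(12 - 5)) = 1/(q + sqrt(7)))
S(E) = 1
S(g(s(6))) + B(-57) = 1 - 57 = -56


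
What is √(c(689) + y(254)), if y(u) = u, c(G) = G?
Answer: √943 ≈ 30.708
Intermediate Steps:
√(c(689) + y(254)) = √(689 + 254) = √943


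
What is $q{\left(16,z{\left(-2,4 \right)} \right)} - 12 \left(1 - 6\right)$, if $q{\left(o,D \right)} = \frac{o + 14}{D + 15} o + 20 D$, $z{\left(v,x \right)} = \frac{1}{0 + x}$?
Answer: $\frac{5885}{61} \approx 96.475$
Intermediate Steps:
$z{\left(v,x \right)} = \frac{1}{x}$
$q{\left(o,D \right)} = 20 D + \frac{o \left(14 + o\right)}{15 + D}$ ($q{\left(o,D \right)} = \frac{14 + o}{15 + D} o + 20 D = \frac{o \left(14 + o\right)}{15 + D} + 20 D = 20 D + \frac{o \left(14 + o\right)}{15 + D}$)
$q{\left(16,z{\left(-2,4 \right)} \right)} - 12 \left(1 - 6\right) = \frac{16^{2} + 14 \cdot 16 + 20 \left(\frac{1}{4}\right)^{2} + \frac{300}{4}}{15 + \frac{1}{4}} - 12 \left(1 - 6\right) = \frac{256 + 224 + \frac{20}{16} + 300 \cdot \frac{1}{4}}{15 + \frac{1}{4}} - 12 \left(-5\right) = \frac{256 + 224 + 20 \cdot \frac{1}{16} + 75}{\frac{61}{4}} - -60 = \frac{4 \left(256 + 224 + \frac{5}{4} + 75\right)}{61} + 60 = \frac{4}{61} \cdot \frac{2225}{4} + 60 = \frac{2225}{61} + 60 = \frac{5885}{61}$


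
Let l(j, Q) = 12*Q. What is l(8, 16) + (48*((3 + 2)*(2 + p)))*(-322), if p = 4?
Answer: -463488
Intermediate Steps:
l(8, 16) + (48*((3 + 2)*(2 + p)))*(-322) = 12*16 + (48*((3 + 2)*(2 + 4)))*(-322) = 192 + (48*(5*6))*(-322) = 192 + (48*30)*(-322) = 192 + 1440*(-322) = 192 - 463680 = -463488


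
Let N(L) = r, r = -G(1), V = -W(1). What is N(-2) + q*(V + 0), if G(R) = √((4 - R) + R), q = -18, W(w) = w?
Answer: 16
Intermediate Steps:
V = -1 (V = -1*1 = -1)
G(R) = 2 (G(R) = √4 = 2)
r = -2 (r = -1*2 = -2)
N(L) = -2
N(-2) + q*(V + 0) = -2 - 18*(-1 + 0) = -2 - 18*(-1) = -2 + 18 = 16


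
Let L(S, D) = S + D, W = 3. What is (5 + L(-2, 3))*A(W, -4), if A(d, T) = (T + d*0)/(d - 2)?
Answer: -24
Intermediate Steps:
L(S, D) = D + S
A(d, T) = T/(-2 + d) (A(d, T) = (T + 0)/(-2 + d) = T/(-2 + d))
(5 + L(-2, 3))*A(W, -4) = (5 + (3 - 2))*(-4/(-2 + 3)) = (5 + 1)*(-4/1) = 6*(-4*1) = 6*(-4) = -24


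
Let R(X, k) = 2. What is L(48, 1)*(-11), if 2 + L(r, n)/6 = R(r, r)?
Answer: 0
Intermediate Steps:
L(r, n) = 0 (L(r, n) = -12 + 6*2 = -12 + 12 = 0)
L(48, 1)*(-11) = 0*(-11) = 0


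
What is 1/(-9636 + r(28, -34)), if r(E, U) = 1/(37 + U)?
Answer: -3/28907 ≈ -0.00010378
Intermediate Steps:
1/(-9636 + r(28, -34)) = 1/(-9636 + 1/(37 - 34)) = 1/(-9636 + 1/3) = 1/(-9636 + ⅓) = 1/(-28907/3) = -3/28907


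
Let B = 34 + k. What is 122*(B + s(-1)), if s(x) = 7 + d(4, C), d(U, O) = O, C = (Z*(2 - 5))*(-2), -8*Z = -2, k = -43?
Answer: -61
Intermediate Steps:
Z = ¼ (Z = -⅛*(-2) = ¼ ≈ 0.25000)
B = -9 (B = 34 - 43 = -9)
C = 3/2 (C = ((2 - 5)/4)*(-2) = ((¼)*(-3))*(-2) = -¾*(-2) = 3/2 ≈ 1.5000)
s(x) = 17/2 (s(x) = 7 + 3/2 = 17/2)
122*(B + s(-1)) = 122*(-9 + 17/2) = 122*(-½) = -61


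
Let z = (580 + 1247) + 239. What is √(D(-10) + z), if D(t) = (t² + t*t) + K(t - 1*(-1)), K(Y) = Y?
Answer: √2257 ≈ 47.508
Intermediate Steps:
D(t) = 1 + t + 2*t² (D(t) = (t² + t*t) + (t - 1*(-1)) = (t² + t²) + (t + 1) = 2*t² + (1 + t) = 1 + t + 2*t²)
z = 2066 (z = 1827 + 239 = 2066)
√(D(-10) + z) = √((1 - 10 + 2*(-10)²) + 2066) = √((1 - 10 + 2*100) + 2066) = √((1 - 10 + 200) + 2066) = √(191 + 2066) = √2257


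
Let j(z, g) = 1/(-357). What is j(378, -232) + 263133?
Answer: 93938480/357 ≈ 2.6313e+5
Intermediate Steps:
j(z, g) = -1/357
j(378, -232) + 263133 = -1/357 + 263133 = 93938480/357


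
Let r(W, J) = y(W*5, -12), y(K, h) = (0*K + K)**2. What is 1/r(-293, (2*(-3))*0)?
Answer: 1/2146225 ≈ 4.6593e-7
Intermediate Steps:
y(K, h) = K**2 (y(K, h) = (0 + K)**2 = K**2)
r(W, J) = 25*W**2 (r(W, J) = (W*5)**2 = (5*W)**2 = 25*W**2)
1/r(-293, (2*(-3))*0) = 1/(25*(-293)**2) = 1/(25*85849) = 1/2146225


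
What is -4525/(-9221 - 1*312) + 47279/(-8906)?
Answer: -410411057/84900898 ≈ -4.8340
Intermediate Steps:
-4525/(-9221 - 1*312) + 47279/(-8906) = -4525/(-9221 - 312) + 47279*(-1/8906) = -4525/(-9533) - 47279/8906 = -4525*(-1/9533) - 47279/8906 = 4525/9533 - 47279/8906 = -410411057/84900898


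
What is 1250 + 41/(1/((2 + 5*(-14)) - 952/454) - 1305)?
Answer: 25956081358/20765387 ≈ 1250.0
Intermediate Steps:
1250 + 41/(1/((2 + 5*(-14)) - 952/454) - 1305) = 1250 + 41/(1/((2 - 70) - 952*1/454) - 1305) = 1250 + 41/(1/(-68 - 476/227) - 1305) = 1250 + 41/(1/(-15912/227) - 1305) = 1250 + 41/(-227/15912 - 1305) = 1250 + 41/(-20765387/15912) = 1250 + 41*(-15912/20765387) = 1250 - 652392/20765387 = 25956081358/20765387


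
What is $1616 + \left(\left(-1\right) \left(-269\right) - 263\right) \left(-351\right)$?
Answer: $-490$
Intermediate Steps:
$1616 + \left(\left(-1\right) \left(-269\right) - 263\right) \left(-351\right) = 1616 + \left(269 - 263\right) \left(-351\right) = 1616 + 6 \left(-351\right) = 1616 - 2106 = -490$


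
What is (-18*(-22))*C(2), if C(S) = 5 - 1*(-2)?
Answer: 2772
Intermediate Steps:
C(S) = 7 (C(S) = 5 + 2 = 7)
(-18*(-22))*C(2) = -18*(-22)*7 = 396*7 = 2772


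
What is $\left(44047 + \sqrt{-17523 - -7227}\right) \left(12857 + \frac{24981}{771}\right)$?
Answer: $\frac{145909035072}{257} + \frac{19875456 i \sqrt{286}}{257} \approx 5.6774 \cdot 10^{8} + 1.3079 \cdot 10^{6} i$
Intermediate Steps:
$\left(44047 + \sqrt{-17523 - -7227}\right) \left(12857 + \frac{24981}{771}\right) = \left(44047 + \sqrt{-17523 + \left(-4076 + 11303\right)}\right) \left(12857 + 24981 \cdot \frac{1}{771}\right) = \left(44047 + \sqrt{-17523 + 7227}\right) \left(12857 + \frac{8327}{257}\right) = \left(44047 + \sqrt{-10296}\right) \frac{3312576}{257} = \left(44047 + 6 i \sqrt{286}\right) \frac{3312576}{257} = \frac{145909035072}{257} + \frac{19875456 i \sqrt{286}}{257}$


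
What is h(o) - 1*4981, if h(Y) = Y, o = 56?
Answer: -4925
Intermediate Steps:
h(o) - 1*4981 = 56 - 1*4981 = 56 - 4981 = -4925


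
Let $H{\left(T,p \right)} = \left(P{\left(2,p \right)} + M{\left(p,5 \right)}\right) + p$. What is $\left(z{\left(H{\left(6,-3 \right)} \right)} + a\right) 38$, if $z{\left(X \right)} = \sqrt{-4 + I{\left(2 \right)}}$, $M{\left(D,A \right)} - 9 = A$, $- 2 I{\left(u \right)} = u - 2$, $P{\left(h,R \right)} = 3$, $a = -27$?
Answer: $-1026 + 76 i \approx -1026.0 + 76.0 i$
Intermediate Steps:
$I{\left(u \right)} = 1 - \frac{u}{2}$ ($I{\left(u \right)} = - \frac{u - 2}{2} = - \frac{-2 + u}{2} = 1 - \frac{u}{2}$)
$M{\left(D,A \right)} = 9 + A$
$H{\left(T,p \right)} = 17 + p$ ($H{\left(T,p \right)} = \left(3 + \left(9 + 5\right)\right) + p = \left(3 + 14\right) + p = 17 + p$)
$z{\left(X \right)} = 2 i$ ($z{\left(X \right)} = \sqrt{-4 + \left(1 - 1\right)} = \sqrt{-4 + 0} = \sqrt{-4} = 2 i$)
$\left(z{\left(H{\left(6,-3 \right)} \right)} + a\right) 38 = \left(2 i - 27\right) 38 = \left(-27 + 2 i\right) 38 = -1026 + 76 i$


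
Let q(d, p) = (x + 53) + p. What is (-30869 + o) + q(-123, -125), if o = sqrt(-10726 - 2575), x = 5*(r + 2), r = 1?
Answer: -30926 + I*sqrt(13301) ≈ -30926.0 + 115.33*I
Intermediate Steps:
x = 15 (x = 5*(1 + 2) = 5*3 = 15)
o = I*sqrt(13301) (o = sqrt(-13301) = I*sqrt(13301) ≈ 115.33*I)
q(d, p) = 68 + p (q(d, p) = (15 + 53) + p = 68 + p)
(-30869 + o) + q(-123, -125) = (-30869 + I*sqrt(13301)) + (68 - 125) = (-30869 + I*sqrt(13301)) - 57 = -30926 + I*sqrt(13301)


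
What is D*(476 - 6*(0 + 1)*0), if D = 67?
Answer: 31892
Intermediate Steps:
D*(476 - 6*(0 + 1)*0) = 67*(476 - 6*(0 + 1)*0) = 67*(476 - 6*1*0) = 67*(476 - 6*0) = 67*(476 + 0) = 67*476 = 31892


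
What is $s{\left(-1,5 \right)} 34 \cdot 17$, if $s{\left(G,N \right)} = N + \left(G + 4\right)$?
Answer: $4624$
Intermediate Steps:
$s{\left(G,N \right)} = 4 + G + N$ ($s{\left(G,N \right)} = N + \left(4 + G\right) = 4 + G + N$)
$s{\left(-1,5 \right)} 34 \cdot 17 = \left(4 - 1 + 5\right) 34 \cdot 17 = 8 \cdot 34 \cdot 17 = 272 \cdot 17 = 4624$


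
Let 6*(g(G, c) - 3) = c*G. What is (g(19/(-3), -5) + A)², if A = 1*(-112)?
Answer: 3485689/324 ≈ 10758.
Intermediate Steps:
g(G, c) = 3 + G*c/6 (g(G, c) = 3 + (c*G)/6 = 3 + (G*c)/6 = 3 + G*c/6)
A = -112
(g(19/(-3), -5) + A)² = ((3 + (⅙)*(19/(-3))*(-5)) - 112)² = ((3 + (⅙)*(19*(-⅓))*(-5)) - 112)² = ((3 + (⅙)*(-19/3)*(-5)) - 112)² = ((3 + 95/18) - 112)² = (149/18 - 112)² = (-1867/18)² = 3485689/324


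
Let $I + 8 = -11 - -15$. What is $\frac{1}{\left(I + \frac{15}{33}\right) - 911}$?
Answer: $- \frac{11}{10060} \approx -0.0010934$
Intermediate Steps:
$I = -4$ ($I = -8 - -4 = -8 + \left(-11 + 15\right) = -8 + 4 = -4$)
$\frac{1}{\left(I + \frac{15}{33}\right) - 911} = \frac{1}{\left(-4 + \frac{15}{33}\right) - 911} = \frac{1}{\left(-4 + 15 \cdot \frac{1}{33}\right) - 911} = \frac{1}{\left(-4 + \frac{5}{11}\right) - 911} = \frac{1}{- \frac{39}{11} - 911} = \frac{1}{- \frac{10060}{11}} = - \frac{11}{10060}$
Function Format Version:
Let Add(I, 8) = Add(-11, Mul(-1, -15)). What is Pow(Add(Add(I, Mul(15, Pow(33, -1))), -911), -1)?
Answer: Rational(-11, 10060) ≈ -0.0010934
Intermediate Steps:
I = -4 (I = Add(-8, Add(-11, Mul(-1, -15))) = Add(-8, Add(-11, 15)) = Add(-8, 4) = -4)
Pow(Add(Add(I, Mul(15, Pow(33, -1))), -911), -1) = Pow(Add(Add(-4, Mul(15, Pow(33, -1))), -911), -1) = Pow(Add(Add(-4, Mul(15, Rational(1, 33))), -911), -1) = Pow(Add(Add(-4, Rational(5, 11)), -911), -1) = Pow(Add(Rational(-39, 11), -911), -1) = Pow(Rational(-10060, 11), -1) = Rational(-11, 10060)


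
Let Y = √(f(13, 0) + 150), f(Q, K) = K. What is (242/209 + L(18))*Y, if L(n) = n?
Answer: 1820*√6/19 ≈ 234.64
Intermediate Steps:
Y = 5*√6 (Y = √(0 + 150) = √150 = 5*√6 ≈ 12.247)
(242/209 + L(18))*Y = (242/209 + 18)*(5*√6) = (242*(1/209) + 18)*(5*√6) = (22/19 + 18)*(5*√6) = 364*(5*√6)/19 = 1820*√6/19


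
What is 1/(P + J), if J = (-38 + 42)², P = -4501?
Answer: -1/4485 ≈ -0.00022297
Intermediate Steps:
J = 16 (J = 4² = 16)
1/(P + J) = 1/(-4501 + 16) = 1/(-4485) = -1/4485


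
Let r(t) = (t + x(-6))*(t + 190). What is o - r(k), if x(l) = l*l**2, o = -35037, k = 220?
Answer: -36677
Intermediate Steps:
x(l) = l**3
r(t) = (-216 + t)*(190 + t) (r(t) = (t + (-6)**3)*(t + 190) = (t - 216)*(190 + t) = (-216 + t)*(190 + t))
o - r(k) = -35037 - (-41040 + 220**2 - 26*220) = -35037 - (-41040 + 48400 - 5720) = -35037 - 1*1640 = -35037 - 1640 = -36677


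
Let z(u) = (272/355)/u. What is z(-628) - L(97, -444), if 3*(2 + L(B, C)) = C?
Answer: 8360182/55735 ≈ 150.00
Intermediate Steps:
L(B, C) = -2 + C/3
z(u) = 272/(355*u) (z(u) = (272*(1/355))/u = 272/(355*u))
z(-628) - L(97, -444) = (272/355)/(-628) - (-2 + (⅓)*(-444)) = (272/355)*(-1/628) - (-2 - 148) = -68/55735 - 1*(-150) = -68/55735 + 150 = 8360182/55735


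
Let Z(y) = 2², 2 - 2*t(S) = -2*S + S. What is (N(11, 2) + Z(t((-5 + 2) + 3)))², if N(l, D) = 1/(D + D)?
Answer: 289/16 ≈ 18.063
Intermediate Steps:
N(l, D) = 1/(2*D)
t(S) = 1 + S/2 (t(S) = 1 - (-2*S + S)/2 = 1 - (-1)*S/2 = 1 + S/2)
Z(y) = 4
(N(11, 2) + Z(t((-5 + 2) + 3)))² = ((½)/2 + 4)² = ((½)*(½) + 4)² = (¼ + 4)² = (17/4)² = 289/16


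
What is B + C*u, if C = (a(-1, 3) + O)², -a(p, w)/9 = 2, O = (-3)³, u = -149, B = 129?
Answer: -301596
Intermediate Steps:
O = -27
a(p, w) = -18 (a(p, w) = -9*2 = -18)
C = 2025 (C = (-18 - 27)² = (-45)² = 2025)
B + C*u = 129 + 2025*(-149) = 129 - 301725 = -301596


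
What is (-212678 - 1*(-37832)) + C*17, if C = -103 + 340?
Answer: -170817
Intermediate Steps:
C = 237
(-212678 - 1*(-37832)) + C*17 = (-212678 - 1*(-37832)) + 237*17 = (-212678 + 37832) + 4029 = -174846 + 4029 = -170817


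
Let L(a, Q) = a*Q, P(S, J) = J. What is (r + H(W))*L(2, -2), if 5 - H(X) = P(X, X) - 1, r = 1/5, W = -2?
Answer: -164/5 ≈ -32.800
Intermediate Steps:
L(a, Q) = Q*a
r = ⅕ ≈ 0.20000
H(X) = 6 - X (H(X) = 5 - (X - 1) = 5 - (-1 + X) = 5 + (1 - X) = 6 - X)
(r + H(W))*L(2, -2) = (⅕ + (6 - 1*(-2)))*(-2*2) = (⅕ + (6 + 2))*(-4) = (⅕ + 8)*(-4) = (41/5)*(-4) = -164/5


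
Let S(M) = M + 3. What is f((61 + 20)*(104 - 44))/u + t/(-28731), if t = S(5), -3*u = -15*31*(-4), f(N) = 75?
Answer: -431957/3562644 ≈ -0.12125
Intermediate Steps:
S(M) = 3 + M
u = -620 (u = -(-15*31)*(-4)/3 = -(-155)*(-4) = -⅓*1860 = -620)
t = 8 (t = 3 + 5 = 8)
f((61 + 20)*(104 - 44))/u + t/(-28731) = 75/(-620) + 8/(-28731) = 75*(-1/620) + 8*(-1/28731) = -15/124 - 8/28731 = -431957/3562644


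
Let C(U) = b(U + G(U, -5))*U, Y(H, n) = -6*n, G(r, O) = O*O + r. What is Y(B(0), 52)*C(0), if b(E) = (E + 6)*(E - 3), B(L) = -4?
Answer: 0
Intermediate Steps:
G(r, O) = r + O² (G(r, O) = O² + r = r + O²)
b(E) = (-3 + E)*(6 + E) (b(E) = (6 + E)*(-3 + E) = (-3 + E)*(6 + E))
C(U) = U*(57 + (25 + 2*U)² + 6*U) (C(U) = (-18 + (U + (U + (-5)²))² + 3*(U + (U + (-5)²)))*U = (-18 + (U + (U + 25))² + 3*(U + (U + 25)))*U = (-18 + (U + (25 + U))² + 3*(U + (25 + U)))*U = (-18 + (25 + 2*U)² + 3*(25 + 2*U))*U = (-18 + (25 + 2*U)² + (75 + 6*U))*U = (57 + (25 + 2*U)² + 6*U)*U = U*(57 + (25 + 2*U)² + 6*U))
Y(B(0), 52)*C(0) = (-6*52)*(0*(57 + (25 + 2*0)² + 6*0)) = -0*(57 + (25 + 0)² + 0) = -0*(57 + 25² + 0) = -0*(57 + 625 + 0) = -0*682 = -312*0 = 0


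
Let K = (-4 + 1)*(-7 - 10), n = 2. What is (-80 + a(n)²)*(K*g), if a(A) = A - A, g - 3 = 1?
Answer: -16320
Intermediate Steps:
g = 4 (g = 3 + 1 = 4)
a(A) = 0
K = 51 (K = -3*(-17) = 51)
(-80 + a(n)²)*(K*g) = (-80 + 0²)*(51*4) = (-80 + 0)*204 = -80*204 = -16320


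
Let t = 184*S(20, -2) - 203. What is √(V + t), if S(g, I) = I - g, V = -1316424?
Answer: 5*I*√52827 ≈ 1149.2*I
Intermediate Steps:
t = -4251 (t = 184*(-2 - 1*20) - 203 = 184*(-2 - 20) - 203 = 184*(-22) - 203 = -4048 - 203 = -4251)
√(V + t) = √(-1316424 - 4251) = √(-1320675) = 5*I*√52827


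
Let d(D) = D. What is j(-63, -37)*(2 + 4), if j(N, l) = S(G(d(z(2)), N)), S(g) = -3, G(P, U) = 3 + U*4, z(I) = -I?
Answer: -18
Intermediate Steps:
G(P, U) = 3 + 4*U
j(N, l) = -3
j(-63, -37)*(2 + 4) = -3*(2 + 4) = -3*6 = -18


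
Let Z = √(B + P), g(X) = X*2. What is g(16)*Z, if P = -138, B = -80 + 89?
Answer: 32*I*√129 ≈ 363.45*I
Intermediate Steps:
g(X) = 2*X
B = 9
Z = I*√129 (Z = √(9 - 138) = √(-129) = I*√129 ≈ 11.358*I)
g(16)*Z = (2*16)*(I*√129) = 32*(I*√129) = 32*I*√129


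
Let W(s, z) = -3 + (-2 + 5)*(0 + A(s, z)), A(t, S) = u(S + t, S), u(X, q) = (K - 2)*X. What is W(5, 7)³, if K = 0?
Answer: -421875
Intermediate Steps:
u(X, q) = -2*X (u(X, q) = (0 - 2)*X = -2*X)
A(t, S) = -2*S - 2*t (A(t, S) = -2*(S + t) = -2*S - 2*t)
W(s, z) = -3 - 6*s - 6*z (W(s, z) = -3 + (-2 + 5)*(0 + (-2*z - 2*s)) = -3 + 3*(0 + (-2*s - 2*z)) = -3 + 3*(-2*s - 2*z) = -3 + (-6*s - 6*z) = -3 - 6*s - 6*z)
W(5, 7)³ = (-3 - 6*5 - 6*7)³ = (-3 - 30 - 42)³ = (-75)³ = -421875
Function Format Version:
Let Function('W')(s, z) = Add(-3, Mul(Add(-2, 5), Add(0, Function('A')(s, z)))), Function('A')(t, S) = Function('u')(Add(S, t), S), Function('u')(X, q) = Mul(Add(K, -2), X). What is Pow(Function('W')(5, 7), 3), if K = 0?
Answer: -421875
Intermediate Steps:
Function('u')(X, q) = Mul(-2, X) (Function('u')(X, q) = Mul(Add(0, -2), X) = Mul(-2, X))
Function('A')(t, S) = Add(Mul(-2, S), Mul(-2, t)) (Function('A')(t, S) = Mul(-2, Add(S, t)) = Add(Mul(-2, S), Mul(-2, t)))
Function('W')(s, z) = Add(-3, Mul(-6, s), Mul(-6, z)) (Function('W')(s, z) = Add(-3, Mul(Add(-2, 5), Add(0, Add(Mul(-2, z), Mul(-2, s))))) = Add(-3, Mul(3, Add(0, Add(Mul(-2, s), Mul(-2, z))))) = Add(-3, Mul(3, Add(Mul(-2, s), Mul(-2, z)))) = Add(-3, Add(Mul(-6, s), Mul(-6, z))) = Add(-3, Mul(-6, s), Mul(-6, z)))
Pow(Function('W')(5, 7), 3) = Pow(Add(-3, Mul(-6, 5), Mul(-6, 7)), 3) = Pow(Add(-3, -30, -42), 3) = Pow(-75, 3) = -421875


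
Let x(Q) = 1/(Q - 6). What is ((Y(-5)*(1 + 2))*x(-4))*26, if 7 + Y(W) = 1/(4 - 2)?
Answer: 507/10 ≈ 50.700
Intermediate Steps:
x(Q) = 1/(-6 + Q)
Y(W) = -13/2 (Y(W) = -7 + 1/(4 - 2) = -7 + 1/2 = -13/2)
((Y(-5)*(1 + 2))*x(-4))*26 = ((-13*(1 + 2)/2)/(-6 - 4))*26 = (-13/2*3/(-10))*26 = -39/2*(-1/10)*26 = (39/20)*26 = 507/10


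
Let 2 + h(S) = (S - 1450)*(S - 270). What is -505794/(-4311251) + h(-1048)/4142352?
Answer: 2714895958725/2976453200392 ≈ 0.91212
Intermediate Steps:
h(S) = -2 + (-1450 + S)*(-270 + S) (h(S) = -2 + (S - 1450)*(S - 270) = -2 + (-1450 + S)*(-270 + S))
-505794/(-4311251) + h(-1048)/4142352 = -505794/(-4311251) + (391498 + (-1048)² - 1720*(-1048))/4142352 = -505794*(-1/4311251) + (391498 + 1098304 + 1802560)*(1/4142352) = 505794/4311251 + 3292362*(1/4142352) = 505794/4311251 + 548727/690392 = 2714895958725/2976453200392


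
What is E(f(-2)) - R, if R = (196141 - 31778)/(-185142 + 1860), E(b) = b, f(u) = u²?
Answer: 897491/183282 ≈ 4.8968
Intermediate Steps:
R = -164363/183282 (R = 164363/(-183282) = 164363*(-1/183282) = -164363/183282 ≈ -0.89678)
E(f(-2)) - R = (-2)² - 1*(-164363/183282) = 4 + 164363/183282 = 897491/183282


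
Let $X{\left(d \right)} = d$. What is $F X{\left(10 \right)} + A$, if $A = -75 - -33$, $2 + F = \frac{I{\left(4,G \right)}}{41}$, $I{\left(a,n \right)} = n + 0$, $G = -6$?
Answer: $- \frac{2602}{41} \approx -63.463$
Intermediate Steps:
$I{\left(a,n \right)} = n$
$F = - \frac{88}{41}$ ($F = -2 - \frac{6}{41} = - \frac{88}{41} \approx -2.1463$)
$A = -42$ ($A = -75 + 33 = -42$)
$F X{\left(10 \right)} + A = \left(- \frac{88}{41}\right) 10 - 42 = - \frac{880}{41} - 42 = - \frac{2602}{41}$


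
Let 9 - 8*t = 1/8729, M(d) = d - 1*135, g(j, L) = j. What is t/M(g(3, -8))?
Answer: -2455/288057 ≈ -0.0085226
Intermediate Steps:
M(d) = -135 + d (M(d) = d - 135 = -135 + d)
t = 9820/8729 (t = 9/8 - 1/8/8729 = 9/8 - 1/8*1/8729 = 9/8 - 1/69832 = 9820/8729 ≈ 1.1250)
t/M(g(3, -8)) = 9820/(8729*(-135 + 3)) = (9820/8729)/(-132) = (9820/8729)*(-1/132) = -2455/288057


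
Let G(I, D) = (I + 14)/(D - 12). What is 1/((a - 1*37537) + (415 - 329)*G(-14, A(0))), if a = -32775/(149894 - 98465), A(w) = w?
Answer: -17143/643507716 ≈ -2.6640e-5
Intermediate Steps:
G(I, D) = (14 + I)/(-12 + D)
a = -10925/17143 (a = -32775/51429 = -32775*1/51429 = -10925/17143 ≈ -0.63729)
1/((a - 1*37537) + (415 - 329)*G(-14, A(0))) = 1/((-10925/17143 - 1*37537) + (415 - 329)*((14 - 14)/(-12 + 0))) = 1/((-10925/17143 - 37537) + 86*(0/(-12))) = 1/(-643507716/17143 + 86*(-1/12*0)) = 1/(-643507716/17143 + 86*0) = 1/(-643507716/17143 + 0) = 1/(-643507716/17143) = -17143/643507716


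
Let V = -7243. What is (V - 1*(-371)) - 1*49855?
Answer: -56727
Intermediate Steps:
(V - 1*(-371)) - 1*49855 = (-7243 - 1*(-371)) - 1*49855 = (-7243 + 371) - 49855 = -6872 - 49855 = -56727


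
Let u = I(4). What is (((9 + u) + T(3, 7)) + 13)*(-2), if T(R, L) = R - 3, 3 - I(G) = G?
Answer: -42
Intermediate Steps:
I(G) = 3 - G
T(R, L) = -3 + R
u = -1 (u = 3 - 1*4 = 3 - 4 = -1)
(((9 + u) + T(3, 7)) + 13)*(-2) = (((9 - 1) + (-3 + 3)) + 13)*(-2) = ((8 + 0) + 13)*(-2) = (8 + 13)*(-2) = 21*(-2) = -42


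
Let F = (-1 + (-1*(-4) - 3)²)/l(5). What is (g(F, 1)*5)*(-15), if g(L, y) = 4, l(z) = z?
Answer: -300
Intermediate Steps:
F = 0 (F = (-1 + (-1*(-4) - 3)²)/5 = (-1 + (4 - 3)²)*(⅕) = (-1 + 1²)*(⅕) = (-1 + 1)*(⅕) = 0*(⅕) = 0)
(g(F, 1)*5)*(-15) = (4*5)*(-15) = 20*(-15) = -300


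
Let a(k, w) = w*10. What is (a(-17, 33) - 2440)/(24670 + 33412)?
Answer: -1055/29041 ≈ -0.036328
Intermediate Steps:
a(k, w) = 10*w
(a(-17, 33) - 2440)/(24670 + 33412) = (10*33 - 2440)/(24670 + 33412) = (330 - 2440)/58082 = -2110*1/58082 = -1055/29041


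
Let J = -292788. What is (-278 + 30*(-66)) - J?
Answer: 290530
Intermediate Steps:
(-278 + 30*(-66)) - J = (-278 + 30*(-66)) - 1*(-292788) = (-278 - 1980) + 292788 = -2258 + 292788 = 290530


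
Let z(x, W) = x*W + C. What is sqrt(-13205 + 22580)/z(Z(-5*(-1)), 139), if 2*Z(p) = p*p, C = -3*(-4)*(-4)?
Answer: 50*sqrt(15)/3379 ≈ 0.057310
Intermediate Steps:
C = -48 (C = 12*(-4) = -48)
Z(p) = p**2/2 (Z(p) = (p*p)/2 = p**2/2)
z(x, W) = -48 + W*x (z(x, W) = x*W - 48 = W*x - 48 = -48 + W*x)
sqrt(-13205 + 22580)/z(Z(-5*(-1)), 139) = sqrt(-13205 + 22580)/(-48 + 139*((-5*(-1))**2/2)) = sqrt(9375)/(-48 + 139*((1/2)*5**2)) = (25*sqrt(15))/(-48 + 139*((1/2)*25)) = (25*sqrt(15))/(-48 + 139*(25/2)) = (25*sqrt(15))/(-48 + 3475/2) = (25*sqrt(15))/(3379/2) = (25*sqrt(15))*(2/3379) = 50*sqrt(15)/3379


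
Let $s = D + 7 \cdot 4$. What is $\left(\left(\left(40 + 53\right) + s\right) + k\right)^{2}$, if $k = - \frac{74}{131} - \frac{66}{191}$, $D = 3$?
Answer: $\frac{9485315870976}{626050441} \approx 15151.0$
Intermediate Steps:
$s = 31$ ($s = 3 + 7 \cdot 4 = 3 + 28 = 31$)
$k = - \frac{22780}{25021}$ ($k = \left(-74\right) \frac{1}{131} - \frac{66}{191} = - \frac{74}{131} - \frac{66}{191} = - \frac{22780}{25021} \approx -0.91043$)
$\left(\left(\left(40 + 53\right) + s\right) + k\right)^{2} = \left(\left(\left(40 + 53\right) + 31\right) - \frac{22780}{25021}\right)^{2} = \left(\left(93 + 31\right) - \frac{22780}{25021}\right)^{2} = \left(124 - \frac{22780}{25021}\right)^{2} = \left(\frac{3079824}{25021}\right)^{2} = \frac{9485315870976}{626050441}$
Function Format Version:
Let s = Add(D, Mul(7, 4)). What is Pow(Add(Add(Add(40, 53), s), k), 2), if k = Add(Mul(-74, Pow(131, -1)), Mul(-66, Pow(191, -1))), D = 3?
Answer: Rational(9485315870976, 626050441) ≈ 15151.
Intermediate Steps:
s = 31 (s = Add(3, Mul(7, 4)) = Add(3, 28) = 31)
k = Rational(-22780, 25021) (k = Add(Mul(-74, Rational(1, 131)), Mul(-66, Rational(1, 191))) = Add(Rational(-74, 131), Rational(-66, 191)) = Rational(-22780, 25021) ≈ -0.91043)
Pow(Add(Add(Add(40, 53), s), k), 2) = Pow(Add(Add(Add(40, 53), 31), Rational(-22780, 25021)), 2) = Pow(Add(Add(93, 31), Rational(-22780, 25021)), 2) = Pow(Add(124, Rational(-22780, 25021)), 2) = Pow(Rational(3079824, 25021), 2) = Rational(9485315870976, 626050441)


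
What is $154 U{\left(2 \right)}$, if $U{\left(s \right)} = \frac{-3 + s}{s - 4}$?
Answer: $77$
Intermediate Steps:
$U{\left(s \right)} = \frac{-3 + s}{-4 + s}$
$154 U{\left(2 \right)} = 154 \frac{-3 + 2}{-4 + 2} = 154 \frac{1}{-2} \left(-1\right) = 154 \left(\left(- \frac{1}{2}\right) \left(-1\right)\right) = 154 \cdot \frac{1}{2} = 77$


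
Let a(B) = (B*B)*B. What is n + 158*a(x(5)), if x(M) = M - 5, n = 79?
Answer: 79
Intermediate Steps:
x(M) = -5 + M
a(B) = B³ (a(B) = B²*B = B³)
n + 158*a(x(5)) = 79 + 158*(-5 + 5)³ = 79 + 158*0³ = 79 + 158*0 = 79 + 0 = 79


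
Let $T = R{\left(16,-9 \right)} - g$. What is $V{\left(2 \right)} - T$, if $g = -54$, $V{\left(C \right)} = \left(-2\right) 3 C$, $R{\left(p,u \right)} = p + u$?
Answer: $-73$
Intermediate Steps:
$V{\left(C \right)} = - 6 C$
$T = 61$ ($T = \left(16 - 9\right) - -54 = 7 + 54 = 61$)
$V{\left(2 \right)} - T = \left(-6\right) 2 - 61 = -12 - 61 = -73$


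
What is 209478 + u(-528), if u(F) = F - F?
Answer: 209478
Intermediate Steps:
u(F) = 0
209478 + u(-528) = 209478 + 0 = 209478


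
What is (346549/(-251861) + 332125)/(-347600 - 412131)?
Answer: -83648988076/191346609391 ≈ -0.43716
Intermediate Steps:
(346549/(-251861) + 332125)/(-347600 - 412131) = (346549*(-1/251861) + 332125)/(-759731) = (-346549/251861 + 332125)*(-1/759731) = (83648988076/251861)*(-1/759731) = -83648988076/191346609391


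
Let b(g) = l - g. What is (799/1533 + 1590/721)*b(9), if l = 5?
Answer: -246004/22557 ≈ -10.906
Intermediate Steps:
b(g) = 5 - g
(799/1533 + 1590/721)*b(9) = (799/1533 + 1590/721)*(5 - 1*9) = (799*(1/1533) + 1590*(1/721))*(5 - 9) = (799/1533 + 1590/721)*(-4) = (61501/22557)*(-4) = -246004/22557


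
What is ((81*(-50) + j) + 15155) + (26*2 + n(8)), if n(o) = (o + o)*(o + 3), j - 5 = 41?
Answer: 11379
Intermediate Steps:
j = 46 (j = 5 + 41 = 46)
n(o) = 2*o*(3 + o) (n(o) = (2*o)*(3 + o) = 2*o*(3 + o))
((81*(-50) + j) + 15155) + (26*2 + n(8)) = ((81*(-50) + 46) + 15155) + (26*2 + 2*8*(3 + 8)) = ((-4050 + 46) + 15155) + (52 + 2*8*11) = (-4004 + 15155) + (52 + 176) = 11151 + 228 = 11379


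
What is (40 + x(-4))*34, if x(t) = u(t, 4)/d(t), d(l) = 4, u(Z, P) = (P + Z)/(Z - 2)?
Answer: 1360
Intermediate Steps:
u(Z, P) = (P + Z)/(-2 + Z)
x(t) = (4 + t)/(4*(-2 + t)) (x(t) = ((4 + t)/(-2 + t))/4 = ((4 + t)/(-2 + t))*(¼) = (4 + t)/(4*(-2 + t)))
(40 + x(-4))*34 = (40 + (4 - 4)/(4*(-2 - 4)))*34 = (40 + (¼)*0/(-6))*34 = (40 + (¼)*(-⅙)*0)*34 = (40 + 0)*34 = 40*34 = 1360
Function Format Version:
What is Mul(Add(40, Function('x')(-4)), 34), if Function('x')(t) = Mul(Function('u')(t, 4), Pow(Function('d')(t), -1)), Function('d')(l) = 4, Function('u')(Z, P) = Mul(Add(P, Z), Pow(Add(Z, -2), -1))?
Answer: 1360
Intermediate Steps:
Function('u')(Z, P) = Mul(Pow(Add(-2, Z), -1), Add(P, Z)) (Function('u')(Z, P) = Mul(Add(P, Z), Pow(Add(-2, Z), -1)) = Mul(Pow(Add(-2, Z), -1), Add(P, Z)))
Function('x')(t) = Mul(Rational(1, 4), Pow(Add(-2, t), -1), Add(4, t)) (Function('x')(t) = Mul(Mul(Pow(Add(-2, t), -1), Add(4, t)), Pow(4, -1)) = Mul(Mul(Pow(Add(-2, t), -1), Add(4, t)), Rational(1, 4)) = Mul(Rational(1, 4), Pow(Add(-2, t), -1), Add(4, t)))
Mul(Add(40, Function('x')(-4)), 34) = Mul(Add(40, Mul(Rational(1, 4), Pow(Add(-2, -4), -1), Add(4, -4))), 34) = Mul(Add(40, Mul(Rational(1, 4), Pow(-6, -1), 0)), 34) = Mul(Add(40, Mul(Rational(1, 4), Rational(-1, 6), 0)), 34) = Mul(Add(40, 0), 34) = Mul(40, 34) = 1360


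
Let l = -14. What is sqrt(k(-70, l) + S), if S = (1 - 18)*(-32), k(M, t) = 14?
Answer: 3*sqrt(62) ≈ 23.622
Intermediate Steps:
S = 544 (S = -17*(-32) = 544)
sqrt(k(-70, l) + S) = sqrt(14 + 544) = sqrt(558) = 3*sqrt(62)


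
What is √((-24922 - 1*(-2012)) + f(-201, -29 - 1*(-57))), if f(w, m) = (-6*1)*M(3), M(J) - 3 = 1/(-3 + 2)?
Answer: I*√22922 ≈ 151.4*I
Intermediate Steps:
M(J) = 2 (M(J) = 3 + 1/(-3 + 2) = 3 + 1/(-1) = 3 - 1 = 2)
f(w, m) = -12 (f(w, m) = -6*1*2 = -6*2 = -12)
√((-24922 - 1*(-2012)) + f(-201, -29 - 1*(-57))) = √((-24922 - 1*(-2012)) - 12) = √((-24922 + 2012) - 12) = √(-22910 - 12) = √(-22922) = I*√22922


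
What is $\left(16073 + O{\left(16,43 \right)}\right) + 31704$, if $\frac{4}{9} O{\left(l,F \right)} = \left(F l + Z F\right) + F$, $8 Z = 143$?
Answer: $\frac{1636837}{32} \approx 51151.0$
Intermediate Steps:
$Z = \frac{143}{8}$ ($Z = \frac{1}{8} \cdot 143 = \frac{143}{8} \approx 17.875$)
$O{\left(l,F \right)} = \frac{1359 F}{32} + \frac{9 F l}{4}$ ($O{\left(l,F \right)} = \frac{9 \left(\left(F l + \frac{143 F}{8}\right) + F\right)}{4} = \frac{9 \left(\left(\frac{143 F}{8} + F l\right) + F\right)}{4} = \frac{9 \left(\frac{151 F}{8} + F l\right)}{4} = \frac{1359 F}{32} + \frac{9 F l}{4}$)
$\left(16073 + O{\left(16,43 \right)}\right) + 31704 = \left(16073 + \frac{9}{32} \cdot 43 \left(151 + 8 \cdot 16\right)\right) + 31704 = \left(16073 + \frac{9}{32} \cdot 43 \left(151 + 128\right)\right) + 31704 = \left(16073 + \frac{9}{32} \cdot 43 \cdot 279\right) + 31704 = \left(16073 + \frac{107973}{32}\right) + 31704 = \frac{622309}{32} + 31704 = \frac{1636837}{32}$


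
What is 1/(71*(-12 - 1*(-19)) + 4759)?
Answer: 1/5256 ≈ 0.00019026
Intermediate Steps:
1/(71*(-12 - 1*(-19)) + 4759) = 1/(71*(-12 + 19) + 4759) = 1/(71*7 + 4759) = 1/(497 + 4759) = 1/5256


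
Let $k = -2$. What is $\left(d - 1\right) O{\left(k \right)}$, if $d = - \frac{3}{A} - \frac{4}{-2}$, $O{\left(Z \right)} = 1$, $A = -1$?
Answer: $4$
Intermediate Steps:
$d = 5$ ($d = - \frac{3}{-1} - \frac{4}{-2} = \left(-3\right) \left(-1\right) - -2 = 3 + 2 = 5$)
$\left(d - 1\right) O{\left(k \right)} = \left(5 - 1\right) 1 = 4 \cdot 1 = 4$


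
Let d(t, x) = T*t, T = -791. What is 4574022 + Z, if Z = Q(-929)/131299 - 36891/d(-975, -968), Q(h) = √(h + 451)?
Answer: 1175866693353/257075 + I*√478/131299 ≈ 4.574e+6 + 0.00016651*I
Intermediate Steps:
d(t, x) = -791*t
Q(h) = √(451 + h)
Z = -12297/257075 + I*√478/131299 (Z = √(451 - 929)/131299 - 36891/((-791*(-975))) = √(-478)*(1/131299) - 36891/771225 = (I*√478)*(1/131299) - 36891*1/771225 = I*√478/131299 - 12297/257075 = -12297/257075 + I*√478/131299 ≈ -0.047834 + 0.00016651*I)
4574022 + Z = 4574022 + (-12297/257075 + I*√478/131299) = 1175866693353/257075 + I*√478/131299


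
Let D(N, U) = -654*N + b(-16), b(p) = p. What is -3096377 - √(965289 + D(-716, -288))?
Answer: -3096377 - √1433537 ≈ -3.0976e+6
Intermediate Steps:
D(N, U) = -16 - 654*N (D(N, U) = -654*N - 16 = -16 - 654*N)
-3096377 - √(965289 + D(-716, -288)) = -3096377 - √(965289 + (-16 - 654*(-716))) = -3096377 - √(965289 + (-16 + 468264)) = -3096377 - √(965289 + 468248) = -3096377 - √1433537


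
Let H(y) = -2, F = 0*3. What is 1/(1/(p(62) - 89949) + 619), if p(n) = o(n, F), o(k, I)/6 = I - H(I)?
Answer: 89937/55671002 ≈ 0.0016155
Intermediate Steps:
F = 0
o(k, I) = 12 + 6*I (o(k, I) = 6*(I - 1*(-2)) = 6*(I + 2) = 6*(2 + I) = 12 + 6*I)
p(n) = 12 (p(n) = 12 + 6*0 = 12 + 0 = 12)
1/(1/(p(62) - 89949) + 619) = 1/(1/(12 - 89949) + 619) = 1/(1/(-89937) + 619) = 1/(-1/89937 + 619) = 1/(55671002/89937) = 89937/55671002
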